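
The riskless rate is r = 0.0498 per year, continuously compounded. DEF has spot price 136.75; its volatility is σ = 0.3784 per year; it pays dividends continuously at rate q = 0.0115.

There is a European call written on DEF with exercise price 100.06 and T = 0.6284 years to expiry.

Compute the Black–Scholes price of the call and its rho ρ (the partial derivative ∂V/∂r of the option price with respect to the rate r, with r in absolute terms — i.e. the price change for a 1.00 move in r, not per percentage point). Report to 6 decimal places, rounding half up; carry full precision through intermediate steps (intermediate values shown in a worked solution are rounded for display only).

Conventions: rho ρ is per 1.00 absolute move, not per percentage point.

price = 41.033944
ρ = 50.848112

σ√T = 0.3784·√0.6284 = 0.299964
d₁ = (ln(S/K) + (r−q+σ²/2)T) / (σ√T) = (ln(136.75/100.06) + (0.0498−0.0115+0.3784²/2)·0.6284) / 0.299964 = (0.312384 + 0.069057) / 0.299964 = 1.271624
d₂ = d₁ − σ√T = 1.271624 − 0.299964 = 0.971660
e^{−rT} = 0.969190
e^{−qT} = 0.992799
N(d₁) = 0.898247,  N(d₂) = 0.834390
Call price V = S·e^{−qT}·N(d₁) − K·e^{−rT}·N(d₂) = 121.950735 − 80.916791 = 41.033944
ρ = K·T·e^{−rT}·N(d₂) = 50.848112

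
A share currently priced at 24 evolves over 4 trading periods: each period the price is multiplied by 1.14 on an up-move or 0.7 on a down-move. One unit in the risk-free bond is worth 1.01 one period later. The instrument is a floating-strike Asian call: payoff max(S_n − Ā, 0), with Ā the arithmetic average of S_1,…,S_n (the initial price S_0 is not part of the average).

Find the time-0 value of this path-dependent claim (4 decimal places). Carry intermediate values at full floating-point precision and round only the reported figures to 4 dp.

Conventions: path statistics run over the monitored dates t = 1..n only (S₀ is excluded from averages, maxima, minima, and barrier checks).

With p* = (R−d)/(u−d) = 0.7045, sum probability × payoff across the paths and divide by R^4.
Enumerate all 2^4 = 16 price paths (U = up ×1.14, D = down ×0.7); each path with k up-moves has probability p*^k·(1−p*)^(4−k).
DDDD: Ā=10.6386, payoff=0.0000, prob=0.007620
UDDD: Ā=17.3257, payoff=0.0000, prob=0.018171
DUDD: Ā=14.6857, payoff=0.0000, prob=0.018171
UUDD: Ā=23.9167, payoff=0.0000, prob=0.043331
DDUD: Ā=12.8377, payoff=0.0000, prob=0.018171
UDUD: Ā=20.9071, payoff=0.0000, prob=0.043331
DUUD: Ā=18.2671, payoff=0.0000, prob=0.043331
UUUD: Ā=29.7493, payoff=0.0000, prob=0.103328
DDDU: Ā=11.5441, payoff=0.0000, prob=0.018171
UDDU: Ā=18.8004, payoff=0.0000, prob=0.043331
DUDU: Ā=16.1604, payoff=0.0000, prob=0.043331
UUDU: Ā=26.3184, payoff=0.0000, prob=0.103328
DDUU: Ā=14.3124, payoff=0.9709, prob=0.043331
UDUU: Ā=23.3088, payoff=1.5811, prob=0.103328
DUUU: Ā=20.6688, payoff=4.2211, prob=0.103328
UUUU: Ā=33.6606, payoff=6.8744, prob=0.246397
Price = Σ prob·payoff / R^4 = 2.335444 / 1.040604 = 2.2443

price = 2.2443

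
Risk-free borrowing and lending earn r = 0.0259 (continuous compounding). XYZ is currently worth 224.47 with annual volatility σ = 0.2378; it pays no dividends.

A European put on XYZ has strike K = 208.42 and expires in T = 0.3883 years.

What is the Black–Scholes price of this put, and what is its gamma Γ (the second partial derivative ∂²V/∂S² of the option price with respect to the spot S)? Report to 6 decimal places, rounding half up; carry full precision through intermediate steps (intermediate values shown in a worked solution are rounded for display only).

price = 5.651492
Γ = 0.009756

σ√T = 0.2378·√0.3883 = 0.148182
d₁ = (ln(S/K) + (r+σ²/2)T) / (σ√T) = (ln(224.47/208.42) + (0.0259+0.2378²/2)·0.3883) / 0.148182 = (0.074187 + 0.021036) / 0.148182 = 0.642606
d₂ = d₁ − σ√T = 0.642606 − 0.148182 = 0.494424
e^{−rT} = 0.989993
N(−d₁) = 0.260240,  N(−d₂) = 0.310503
Put price V = K·e^{−rT}·N(−d₂) − S·N(−d₁) = 64.067513 − 58.416021 = 5.651492
φ(d₁) = (1/√(2π))·e^{−d₁²/2} = 0.324519
Γ = φ(d₁) / (S·σ·√T) = 0.009756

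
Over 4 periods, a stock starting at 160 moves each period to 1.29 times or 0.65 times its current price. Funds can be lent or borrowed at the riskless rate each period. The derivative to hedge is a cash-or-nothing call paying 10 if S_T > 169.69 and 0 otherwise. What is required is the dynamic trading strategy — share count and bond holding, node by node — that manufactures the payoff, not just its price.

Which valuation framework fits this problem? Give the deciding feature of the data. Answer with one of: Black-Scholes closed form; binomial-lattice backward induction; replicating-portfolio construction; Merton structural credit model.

Key observation: the deliverable is the dynamic trading strategy on the 4-step tree (spot 160, moves 1.29 and 0.65), so the valuation must go through the node-by-node replicating-portfolio solve.

framework: replicating-portfolio construction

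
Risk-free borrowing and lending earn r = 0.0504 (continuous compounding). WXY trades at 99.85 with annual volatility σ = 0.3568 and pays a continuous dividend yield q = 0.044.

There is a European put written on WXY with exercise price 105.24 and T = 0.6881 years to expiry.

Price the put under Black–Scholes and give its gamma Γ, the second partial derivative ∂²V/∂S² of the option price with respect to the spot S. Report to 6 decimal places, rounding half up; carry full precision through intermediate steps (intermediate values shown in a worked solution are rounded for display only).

price = 14.221324
Γ = 0.013095

σ√T = 0.3568·√0.6881 = 0.295972
d₁ = (ln(S/K) + (r−q+σ²/2)T) / (σ√T) = (ln(99.85/105.24) + (0.0504−0.044+0.3568²/2)·0.6881) / 0.295972 = (-0.052574 + 0.048204) / 0.295972 = -0.014768
d₂ = d₁ − σ√T = -0.014768 − 0.295972 = -0.310740
e^{−rT} = 0.965914
e^{−qT} = 0.970177
N(−d₁) = 0.505891,  N(−d₂) = 0.622001
Put price V = K·e^{−rT}·N(−d₂) − S·e^{−qT}·N(−d₁) = 63.228128 − 49.006804 = 14.221324
φ(d₁) = (1/√(2π))·e^{−d₁²/2} = 0.398899
Γ = e^{−qT}·φ(d₁) / (S·σ·√T) = 0.013095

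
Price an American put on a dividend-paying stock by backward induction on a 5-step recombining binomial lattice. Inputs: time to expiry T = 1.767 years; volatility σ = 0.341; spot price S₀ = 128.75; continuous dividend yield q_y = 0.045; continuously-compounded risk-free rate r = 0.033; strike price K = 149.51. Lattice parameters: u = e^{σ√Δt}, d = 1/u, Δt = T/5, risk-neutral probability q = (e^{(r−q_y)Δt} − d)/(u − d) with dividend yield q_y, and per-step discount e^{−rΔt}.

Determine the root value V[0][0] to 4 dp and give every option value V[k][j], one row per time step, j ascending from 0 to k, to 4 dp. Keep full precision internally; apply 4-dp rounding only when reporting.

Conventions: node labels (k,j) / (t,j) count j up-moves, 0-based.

Δt=0.35340, u=1.22472, d=0.81651, q=0.43913, disc=e^(-rΔt)=0.98841
k=5 terminal: V=max(K-S,0) → 102.7843 79.4239 44.3843 0.0000 0.0000 0.0000
k=4: j=0 S=57.2261 intr=92.2839 cont=91.4533 V=92.2839[EX]; j=1 S=85.8362 intr=63.6738 cont=63.2946 V=63.6738[EX]; j=2 S=128.7500 intr=20.7600 cont=24.6053 V=24.6053[hold]; j=3 S=193.1185 intr=0.0000 cont=0.0000 V=0.0000[hold]; j=4 S=289.6681 intr=0.0000 cont=0.0000 V=0.0000[hold]
k=3: j=0 S=70.0861 intr=79.4239 cont=78.7961 V=79.4239[EX]; j=1 S=105.1257 intr=44.3843 cont=45.9784 V=45.9784[hold]; j=2 S=157.6833 intr=0.0000 cont=13.6404 V=13.6404[hold]; j=3 S=236.5170 intr=0.0000 cont=0.0000 V=0.0000[hold]
k=2: j=0 S=85.8362 intr=63.6738 cont=63.9865 V=63.9865[hold]; j=1 S=128.7500 intr=20.7600 cont=31.4095 V=31.4095[hold]; j=2 S=193.1185 intr=0.0000 cont=7.5618 V=7.5618[hold]
k=1: j=0 S=105.1257 intr=44.3843 cont=49.1050 V=49.1050[hold]; j=1 S=157.6833 intr=0.0000 cont=20.6946 V=20.6946[hold]
k=0: j=0 S=128.7500 intr=20.7600 cont=36.2045 V=36.2045[hold]

price = 36.2045
tree:
36.2045
49.1050 20.6946
63.9865 31.4095 7.5618
79.4239 45.9784 13.6404 0.0000
92.2839 63.6738 24.6053 0.0000 0.0000
102.7843 79.4239 44.3843 0.0000 0.0000 0.0000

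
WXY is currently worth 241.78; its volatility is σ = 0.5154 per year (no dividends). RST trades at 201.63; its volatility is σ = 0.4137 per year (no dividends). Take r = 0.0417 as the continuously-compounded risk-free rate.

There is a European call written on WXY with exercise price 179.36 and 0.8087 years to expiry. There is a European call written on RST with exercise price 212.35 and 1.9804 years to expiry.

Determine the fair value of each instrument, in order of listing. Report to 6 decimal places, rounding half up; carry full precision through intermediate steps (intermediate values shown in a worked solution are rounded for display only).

price(WXY call K=179.36) = 81.340163
price(RST call K=212.35) = 48.595115

[WXY call K=179.36]
σ√T = 0.5154·√0.8087 = 0.463488
d₁ = (ln(S/K) + (r+σ²/2)T) / (σ√T) = (ln(241.78/179.36) + (0.0417+0.5154²/2)·0.8087) / 0.463488 = (0.298633 + 0.141133) / 0.463488 = 0.948820
d₂ = d₁ − σ√T = 0.948820 − 0.463488 = 0.485333
e^{−rT} = 0.966839
N(d₁) = 0.828644,  N(d₂) = 0.686280
price = S·N(d₁) − K·e^{−rT}·N(d₂) = 200.349542 − 119.009378 = 81.340163
[RST call K=212.35]
σ√T = 0.4137·√1.9804 = 0.582186
d₁ = (ln(S/K) + (r+σ²/2)T) / (σ√T) = (ln(201.63/212.35) + (0.0417+0.4137²/2)·1.9804) / 0.582186 = (-0.051802 + 0.252053) / 0.582186 = 0.343965
d₂ = d₁ − σ√T = 0.343965 − 0.582186 = -0.238221
e^{−rT} = 0.920735
N(d₁) = 0.634564,  N(d₂) = 0.405855
price = S·N(d₁) − K·e^{−rT}·N(d₂) = 127.947064 − 79.351949 = 48.595115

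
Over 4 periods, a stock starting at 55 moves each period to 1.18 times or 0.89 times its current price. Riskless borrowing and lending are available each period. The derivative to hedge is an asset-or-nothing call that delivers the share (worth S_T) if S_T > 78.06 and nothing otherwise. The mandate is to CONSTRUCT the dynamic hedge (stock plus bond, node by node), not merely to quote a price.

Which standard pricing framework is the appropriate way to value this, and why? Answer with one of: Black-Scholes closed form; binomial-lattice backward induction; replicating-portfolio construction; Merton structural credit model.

Key observation: what is demanded is not a single number but the (Δ, B) position at each node of the 1.18/0.89 tree starting at 55; constructing those positions is the replicating-portfolio method.

framework: replicating-portfolio construction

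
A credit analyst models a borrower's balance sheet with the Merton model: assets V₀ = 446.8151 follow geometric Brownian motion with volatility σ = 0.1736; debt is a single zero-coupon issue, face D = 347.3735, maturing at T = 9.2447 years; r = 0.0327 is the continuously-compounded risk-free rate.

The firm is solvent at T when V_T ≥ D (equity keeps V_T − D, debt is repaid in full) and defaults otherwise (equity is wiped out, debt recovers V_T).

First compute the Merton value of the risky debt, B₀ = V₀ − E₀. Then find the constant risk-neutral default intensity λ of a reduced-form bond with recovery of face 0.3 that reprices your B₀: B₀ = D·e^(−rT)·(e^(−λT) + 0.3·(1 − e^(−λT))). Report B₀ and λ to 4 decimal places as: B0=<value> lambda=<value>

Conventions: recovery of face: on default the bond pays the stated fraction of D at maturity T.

B0=243.5105 lambda=0.0083

With assets at 446.8151 and a single debt payment of 347.3735 at 9.2447 years:
d₁ = [ln(V₀/D) + (r + σ²/2)T] / (σ√T)
   = [ln(446.8151/347.3735) + (0.0327 + 0.5·0.1736²)·9.2447] / (0.1736·√9.2447)
   = [0.251744 + 0.441605] / 0.527833 = 1.313579
d₂ = d₁ − σ√T = 1.313579 − 0.527833 = 0.785746
N(d₁) = 0.905506,  N(d₂) = 0.783992,  e^(−rT) = 0.739115
E₀ = V₀·N(d₁) − D·e^(−rT)·N(d₂)
   = 446.8151·0.905506 − 347.3735·0.739115·0.783992 = 203.304627
B₀ = V₀ − E₀ = 446.8151 − 203.304627 = 243.510473
e^(−λT) = (B₀·e^(rT)/D − 0.3)/(1 − 0.3) = (243.5105·1.352969/347.3735 − 0.3)/0.7 = 0.92634006
λ = −ln(0.92634006)/9.2447 = 0.008277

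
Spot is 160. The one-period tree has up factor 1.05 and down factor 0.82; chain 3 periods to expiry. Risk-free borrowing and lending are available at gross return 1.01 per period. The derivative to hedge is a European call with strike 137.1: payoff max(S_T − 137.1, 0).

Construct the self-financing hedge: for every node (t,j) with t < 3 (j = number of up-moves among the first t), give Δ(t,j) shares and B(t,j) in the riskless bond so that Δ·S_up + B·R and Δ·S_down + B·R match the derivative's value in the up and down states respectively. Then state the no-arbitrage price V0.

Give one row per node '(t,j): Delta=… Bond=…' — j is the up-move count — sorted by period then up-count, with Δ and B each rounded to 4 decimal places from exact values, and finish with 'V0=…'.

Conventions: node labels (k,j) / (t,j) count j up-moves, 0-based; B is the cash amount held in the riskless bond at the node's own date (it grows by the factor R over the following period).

The replicating-portfolio and risk-neutral prices coincide; use p* = (1.01−0.82)/(1.05−0.82) = 0.8261 for the latter.
Terminal payoffs: V(3,0)=0.0000, V(3,1)=0.0000, V(3,2)=7.5480, V(3,3)=48.1200
  t=2,j=0: stock 107.5840 → up 112.9632 (V=0.0000), down 88.2189 (V=0.0000). Price 0.0000; hedge Δ=0.0000, bond B=0.0000.
  t=2,j=1: stock 137.7600 → up 144.6480 (V=7.5480), down 112.9632 (V=0.0000). Price 6.1736; hedge Δ=0.2382, bond B=-26.6438.
  t=2,j=2: stock 176.4000 → up 185.2200 (V=48.1200), down 144.6480 (V=7.5480). Price 40.6574; hedge Δ=1.0000, bond B=-135.7426.
  t=1,j=0: stock 131.2000 → up 137.7600 (V=6.1736), down 107.5840 (V=0.0000). Price 5.0494; hedge Δ=0.2046, bond B=-21.7922.
  t=1,j=1: stock 168.0000 → up 176.4000 (V=40.6574), down 137.7600 (V=6.1736). Price 34.3171; hedge Δ=0.8924, bond B=-115.6128.
  t=0,j=0: stock 160.0000 → up 168.0000 (V=34.3171), down 131.2000 (V=5.0494). Price 28.9377; hedge Δ=0.7953, bond B=-98.3130.
Sanity check at the root: Δ(0,0)·S0 + B(0,0) reproduces V0 = 28.9377.

(0,0): Delta=0.7953 Bond=-98.3130
(1,0): Delta=0.2046 Bond=-21.7922
(1,1): Delta=0.8924 Bond=-115.6128
(2,0): Delta=0.0000 Bond=0.0000
(2,1): Delta=0.2382 Bond=-26.6438
(2,2): Delta=1.0000 Bond=-135.7426
V0=28.9377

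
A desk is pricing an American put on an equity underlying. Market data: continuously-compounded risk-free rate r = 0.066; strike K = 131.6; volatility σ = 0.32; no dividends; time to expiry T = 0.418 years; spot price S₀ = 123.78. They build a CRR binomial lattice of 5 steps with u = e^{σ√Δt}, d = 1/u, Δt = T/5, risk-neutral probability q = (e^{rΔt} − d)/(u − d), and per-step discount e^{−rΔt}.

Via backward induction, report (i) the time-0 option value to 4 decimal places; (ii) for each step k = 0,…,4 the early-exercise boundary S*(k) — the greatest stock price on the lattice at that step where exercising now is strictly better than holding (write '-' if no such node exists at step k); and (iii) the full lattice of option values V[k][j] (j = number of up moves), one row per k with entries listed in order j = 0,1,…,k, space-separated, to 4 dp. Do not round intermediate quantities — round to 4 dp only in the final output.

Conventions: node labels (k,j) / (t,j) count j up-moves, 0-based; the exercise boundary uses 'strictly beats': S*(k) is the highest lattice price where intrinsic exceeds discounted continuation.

price = 13.1503
boundary = - - 102.8692 112.8413 102.8692
tree:
13.1503
19.8775 6.7458
28.7308 11.4768 2.2143
37.8216 18.7587 4.5140 0.0000
46.1090 28.7308 9.2020 0.0000 0.0000
53.6641 37.8216 18.7587 0.0000 0.0000 0.0000

params: Δt=0.08360 u=1.09694 d=0.91163 q=0.50674 e^(-rΔt)=0.99450
t_5 payoffs: 53.6641 37.8216 18.7587 0.0000 0.0000 0.0000
t_4: node(4,0) S=85.4910 payoff=46.1090 vs cont=45.3849 → 46.1090 [stop]  node(4,1) S=102.8692 payoff=28.7308 vs cont=28.0067 → 28.7308 [stop]  node(4,2) S=123.7800 payoff=7.8200 vs cont=9.2020 → 9.2020 [wait]  node(4,3) S=148.9414 payoff=0.0000 vs cont=0.0000 → 0.0000 [wait]  node(4,4) S=179.2176 payoff=0.0000 vs cont=0.0000 → 0.0000 [wait]  ⇒ S*(4)=102.8692
t_3: node(3,0) S=93.7784 payoff=37.8216 vs cont=37.0975 → 37.8216 [stop]  node(3,1) S=112.8413 payoff=18.7587 vs cont=18.7311 → 18.7587 [stop]  node(3,2) S=135.7791 payoff=0.0000 vs cont=4.5140 → 4.5140 [wait]  node(3,3) S=163.3797 payoff=0.0000 vs cont=0.0000 → 0.0000 [wait]  ⇒ S*(3)=112.8413
t_2: node(2,0) S=102.8692 payoff=28.7308 vs cont=28.0067 → 28.7308 [stop]  node(2,1) S=123.7800 payoff=7.8200 vs cont=11.4768 → 11.4768 [wait]  node(2,2) S=148.9414 payoff=0.0000 vs cont=2.2143 → 2.2143 [wait]  ⇒ S*(2)=102.8692
t_1: node(1,0) S=112.8413 payoff=18.7587 vs cont=19.8775 → 19.8775 [wait]  node(1,1) S=135.7791 payoff=0.0000 vs cont=6.7458 → 6.7458 [wait]  ⇒ S*(1)=-
t_0: node(0,0) S=123.7800 payoff=7.8200 vs cont=13.1503 → 13.1503 [wait]  ⇒ S*(0)=-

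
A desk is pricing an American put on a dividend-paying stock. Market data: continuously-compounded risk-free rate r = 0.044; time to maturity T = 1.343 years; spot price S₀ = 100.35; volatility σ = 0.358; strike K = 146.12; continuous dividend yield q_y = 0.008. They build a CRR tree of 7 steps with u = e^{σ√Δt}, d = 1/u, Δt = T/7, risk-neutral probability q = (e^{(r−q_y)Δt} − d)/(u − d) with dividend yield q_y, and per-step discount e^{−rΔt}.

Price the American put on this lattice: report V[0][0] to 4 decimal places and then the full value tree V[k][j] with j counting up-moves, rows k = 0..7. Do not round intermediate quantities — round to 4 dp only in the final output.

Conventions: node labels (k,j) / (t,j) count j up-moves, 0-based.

price = 47.5094
tree:
47.5094
60.3341 34.6097
72.7845 46.5930 22.3847
83.4279 60.3341 32.6959 11.7355
92.5266 72.7845 45.7700 19.2692 3.8739
100.3047 83.4279 60.3341 30.5241 7.5548 0.0000
106.9540 92.5266 72.7845 45.7700 14.7335 0.0000 0.0000
112.6383 100.3047 83.4279 60.3341 28.7333 0.0000 0.0000 0.0000

params: Δt=0.19186 u=1.16977 d=0.85487 q=0.48289 e^(-rΔt)=0.99159
t_7 payoffs: 112.6383 100.3047 83.4279 60.3341 28.7333 0.0000 0.0000 0.0000
k=6: node(6,0) S=39.1660 payoff=106.9540 vs cont=105.7858 → 106.9540 [stop]  node(6,1) S=53.5934 payoff=92.5266 vs cont=91.3804 → 92.5266 [stop]  node(6,2) S=73.3355 payoff=72.7845 vs cont=71.6686 → 72.7845 [stop]  node(6,3) S=100.3500 payoff=45.7700 vs cont=44.6956 → 45.7700 [stop]  node(6,4) S=137.3157 payoff=8.8043 vs cont=14.7335 → 14.7335 [wait]  node(6,5) S=187.8984 payoff=0.0000 vs cont=0.0000 → 0.0000 [wait]  node(6,6) S=257.1142 payoff=0.0000 vs cont=0.0000 → 0.0000 [wait]
k=5: node(5,0) S=45.8153 payoff=100.3047 vs cont=99.1467 → 100.3047 [stop]  node(5,1) S=62.6921 payoff=83.4279 vs cont=82.2957 → 83.4279 [stop]  node(5,2) S=85.7859 payoff=60.3341 vs cont=59.2374 → 60.3341 [stop]  node(5,3) S=117.3867 payoff=28.7333 vs cont=30.5241 → 30.5241 [wait]  node(5,4) S=160.6282 payoff=0.0000 vs cont=7.5548 → 7.5548 [wait]  node(5,5) S=219.7984 payoff=0.0000 vs cont=0.0000 → 0.0000 [wait]
k=4: node(4,0) S=53.5934 payoff=92.5266 vs cont=91.3804 → 92.5266 [stop]  node(4,1) S=73.3355 payoff=72.7845 vs cont=71.6686 → 72.7845 [stop]  node(4,2) S=100.3500 payoff=45.7700 vs cont=45.5531 → 45.7700 [stop]  node(4,3) S=137.3157 payoff=8.8043 vs cont=19.2692 → 19.2692 [wait]  node(4,4) S=187.8984 payoff=0.0000 vs cont=3.8739 → 3.8739 [wait]
k=3: node(3,0) S=62.6921 payoff=83.4279 vs cont=82.2957 → 83.4279 [stop]  node(3,1) S=85.7859 payoff=60.3341 vs cont=59.2374 → 60.3341 [stop]  node(3,2) S=117.3867 payoff=28.7333 vs cont=32.6959 → 32.6959 [wait]  node(3,3) S=160.6282 payoff=0.0000 vs cont=11.7355 → 11.7355 [wait]
k=2: node(2,0) S=73.3355 payoff=72.7845 vs cont=71.6686 → 72.7845 [stop]  node(2,1) S=100.3500 payoff=45.7700 vs cont=46.5930 → 46.5930 [wait]  node(2,2) S=137.3157 payoff=8.8043 vs cont=22.3847 → 22.3847 [wait]
k=1: node(1,0) S=85.7859 payoff=60.3341 vs cont=59.6314 → 60.3341 [stop]  node(1,1) S=117.3867 payoff=28.7333 vs cont=34.6097 → 34.6097 [wait]
k=0: node(0,0) S=100.3500 payoff=45.7700 vs cont=47.5094 → 47.5094 [wait]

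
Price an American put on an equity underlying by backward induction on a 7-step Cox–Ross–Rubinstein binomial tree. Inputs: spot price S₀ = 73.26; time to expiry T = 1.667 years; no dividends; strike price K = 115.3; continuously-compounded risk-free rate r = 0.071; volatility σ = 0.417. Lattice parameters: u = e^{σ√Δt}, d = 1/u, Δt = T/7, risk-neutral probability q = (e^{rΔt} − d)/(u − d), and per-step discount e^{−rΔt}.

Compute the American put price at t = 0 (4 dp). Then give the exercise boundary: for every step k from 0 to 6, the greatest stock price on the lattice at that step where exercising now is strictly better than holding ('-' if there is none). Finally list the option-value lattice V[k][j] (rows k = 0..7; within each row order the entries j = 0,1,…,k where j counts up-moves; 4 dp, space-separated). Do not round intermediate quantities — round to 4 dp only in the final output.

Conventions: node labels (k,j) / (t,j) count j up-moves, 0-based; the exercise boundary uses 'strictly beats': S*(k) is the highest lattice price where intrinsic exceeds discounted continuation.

Δt=0.23814  u=1.22568  d=0.81587  q=0.49091  discount=0.98323
step 7 (expiry): payoffs max(K−S,0) = 97.6710 88.8161 75.5135 55.5291 25.5067 0.0000 0.0000 0.0000
step 6: (k=6,j=0): S=21.6075, K−S=93.6925, hold=91.7594 ⇒ V=93.6925 exercise | (k=6,j=1): S=32.4608, K−S=82.8392, hold=80.9061 ⇒ V=82.8392 exercise | (k=6,j=2): S=48.7655, K−S=66.5345, hold=64.6013 ⇒ V=66.5345 exercise | (k=6,j=3): S=73.2600, K−S=42.0400, hold=40.1069 ⇒ V=42.0400 exercise | (k=6,j=4): S=110.0578, K−S=5.2422, hold=12.7675 ⇒ V=12.7675 continue | (k=6,j=5): S=165.3388, K−S=0.0000, hold=0.0000 ⇒ V=0.0000 continue | (k=6,j=6): S=248.3870, K−S=0.0000, hold=0.0000 ⇒ V=0.0000 continue  boundary S*=73.2600
step 5: (k=5,j=0): S=26.4839, K−S=88.8161, hold=86.8830 ⇒ V=88.8161 exercise | (k=5,j=1): S=39.7865, K−S=75.5135, hold=73.5804 ⇒ V=75.5135 exercise | (k=5,j=2): S=59.7709, K−S=55.5291, hold=53.5960 ⇒ V=55.5291 exercise | (k=5,j=3): S=89.7933, K−S=25.5067, hold=27.2059 ⇒ V=27.2059 continue | (k=5,j=4): S=134.8956, K−S=0.0000, hold=6.3908 ⇒ V=6.3908 continue | (k=5,j=5): S=202.6524, K−S=0.0000, hold=0.0000 ⇒ V=0.0000 continue  boundary S*=59.7709
step 4: (k=4,j=0): S=32.4608, K−S=82.8392, hold=80.9061 ⇒ V=82.8392 exercise | (k=4,j=1): S=48.7655, K−S=66.5345, hold=64.6013 ⇒ V=66.5345 exercise | (k=4,j=2): S=73.2600, K−S=42.0400, hold=40.9270 ⇒ V=42.0400 exercise | (k=4,j=3): S=110.0578, K−S=5.2422, hold=16.7027 ⇒ V=16.7027 continue | (k=4,j=4): S=165.3388, K−S=0.0000, hold=3.1989 ⇒ V=3.1989 continue  boundary S*=73.2600
step 3: (k=3,j=0): S=39.7865, K−S=75.5135, hold=73.5804 ⇒ V=75.5135 exercise | (k=3,j=1): S=59.7709, K−S=55.5291, hold=53.5960 ⇒ V=55.5291 exercise | (k=3,j=2): S=89.7933, K−S=25.5067, hold=29.1054 ⇒ V=29.1054 continue | (k=3,j=3): S=134.8956, K−S=0.0000, hold=9.9047 ⇒ V=9.9047 continue  boundary S*=59.7709
step 2: (k=2,j=0): S=48.7655, K−S=66.5345, hold=64.6013 ⇒ V=66.5345 exercise | (k=2,j=1): S=73.2600, K−S=42.0400, hold=41.8439 ⇒ V=42.0400 exercise | (k=2,j=2): S=110.0578, K−S=5.2422, hold=19.3496 ⇒ V=19.3496 continue  boundary S*=73.2600
step 1: (k=1,j=0): S=59.7709, K−S=55.5291, hold=53.5960 ⇒ V=55.5291 exercise | (k=1,j=1): S=89.7933, K−S=25.5067, hold=30.3830 ⇒ V=30.3830 continue  boundary S*=59.7709
step 0: (k=0,j=0): S=73.2600, K−S=42.0400, hold=42.4605 ⇒ V=42.4605 continue  boundary S*=-

price = 42.4605
boundary = - 59.7709 73.2600 59.7709 73.2600 59.7709 73.2600
tree:
42.4605
55.5291 30.3830
66.5345 42.0400 19.3496
75.5135 55.5291 29.1054 9.9047
82.8392 66.5345 42.0400 16.7027 3.1989
88.8161 75.5135 55.5291 27.2059 6.3908 0.0000
93.6925 82.8392 66.5345 42.0400 12.7675 0.0000 0.0000
97.6710 88.8161 75.5135 55.5291 25.5067 0.0000 0.0000 0.0000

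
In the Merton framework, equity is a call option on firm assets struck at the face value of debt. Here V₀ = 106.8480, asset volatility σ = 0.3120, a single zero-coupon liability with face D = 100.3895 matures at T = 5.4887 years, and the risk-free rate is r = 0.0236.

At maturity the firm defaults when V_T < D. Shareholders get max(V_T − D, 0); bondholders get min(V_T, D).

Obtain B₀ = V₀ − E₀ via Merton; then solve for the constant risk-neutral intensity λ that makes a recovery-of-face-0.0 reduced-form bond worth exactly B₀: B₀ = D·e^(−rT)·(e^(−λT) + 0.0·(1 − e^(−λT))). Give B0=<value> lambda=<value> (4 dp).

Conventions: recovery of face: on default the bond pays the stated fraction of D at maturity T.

Apply the equity-as-call identities (strike 100.3895, horizon 5.4887 years):
d₁ = [ln(V₀/D) + (r + σ²/2)T] / (σ√T)
   = [ln(106.8480/100.3895) + (0.0236 + 0.5·0.3120²)·5.4887] / (0.3120·√5.4887)
   = [0.062350 + 0.396679] / 0.730953 = 0.627987
d₂ = d₁ − σ√T = 0.627987 − 0.730953 = -0.102966
N(d₁) = 0.734994,  N(d₂) = 0.458995,  e^(−rT) = 0.878505
E₀ = V₀·N(d₁) − D·e^(−rT)·N(d₂)
   = 106.8480·0.734994 − 100.3895·0.878505·0.458995 = 38.052597
B₀ = V₀ − E₀ = 106.8480 − 38.052597 = 68.795403
e^(−λT) = (B₀·e^(rT)/D − 0)/(1 − 0) = (68.7954·1.138297/100.3895 − 0)/1 = 0.78005768
λ = −ln(0.78005768)/5.4887 = 0.045254

B0=68.7954 lambda=0.0453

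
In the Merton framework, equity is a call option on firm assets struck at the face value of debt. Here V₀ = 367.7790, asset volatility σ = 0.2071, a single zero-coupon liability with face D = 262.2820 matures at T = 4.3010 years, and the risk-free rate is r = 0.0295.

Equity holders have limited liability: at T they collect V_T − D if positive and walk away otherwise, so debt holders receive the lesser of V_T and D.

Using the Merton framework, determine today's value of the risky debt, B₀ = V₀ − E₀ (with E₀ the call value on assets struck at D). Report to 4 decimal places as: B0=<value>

B0=222.2688

With assets at 367.7790 and a single debt payment of 262.2820 at 4.3010 years:
d₁ = [ln(V₀/D) + (r + σ²/2)T] / (σ√T)
   = [ln(367.7790/262.2820) + (0.0295 + 0.5·0.2071²)·4.3010] / (0.2071·√4.3010)
   = [0.338062 + 0.219115] / 0.429502 = 1.297265
d₂ = d₁ − σ√T = 1.297265 − 0.429502 = 0.867763
N(d₁) = 0.902730,  N(d₂) = 0.807238,  e^(−rT) = 0.880840
E₀ = V₀·N(d₁) − D·e^(−rT)·N(d₂)
   = 367.7790·0.902730 − 262.2820·0.880840·0.807238 = 145.510195
B₀ = V₀ − E₀ = 367.7790 − 145.510195 = 222.268805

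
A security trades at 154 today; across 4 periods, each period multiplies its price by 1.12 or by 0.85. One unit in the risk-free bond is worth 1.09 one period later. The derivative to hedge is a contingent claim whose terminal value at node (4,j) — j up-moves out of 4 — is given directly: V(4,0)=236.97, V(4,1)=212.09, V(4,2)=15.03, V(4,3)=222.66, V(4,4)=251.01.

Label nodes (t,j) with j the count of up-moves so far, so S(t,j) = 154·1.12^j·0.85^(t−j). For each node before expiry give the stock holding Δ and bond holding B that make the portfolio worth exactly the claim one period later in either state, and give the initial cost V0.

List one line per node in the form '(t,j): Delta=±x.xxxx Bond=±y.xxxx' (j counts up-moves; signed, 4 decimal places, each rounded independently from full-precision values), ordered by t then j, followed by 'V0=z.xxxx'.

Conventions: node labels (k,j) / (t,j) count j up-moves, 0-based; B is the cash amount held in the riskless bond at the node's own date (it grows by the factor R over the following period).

The replicating-portfolio and risk-neutral prices coincide; use p* = (1.09−0.85)/(1.12−0.85) = 0.8889 for the latter.
Terminal payoffs: V(4,0)=236.9700, V(4,1)=212.0900, V(4,2)=15.0300, V(4,3)=222.6600, V(4,4)=251.0100
Node (3,0) S=94.5752: V=(p*·212.0900+(1−p*)·236.9700)/1.09=197.1142; Δ=(212.0900−236.9700)/(105.9243−80.3890)=-0.9743; B=V−Δ·S=289.2623
Node (3,1) S=124.6168: V=(p*·15.0300+(1−p*)·212.0900)/1.09=33.8767; Δ=(15.0300−212.0900)/(139.5708−105.9243)=-5.8568; B=V−Δ·S=763.7285
Node (3,2) S=164.2010: V=(p*·222.6600+(1−p*)·15.0300)/1.09=183.1101; Δ=(222.6600−15.0300)/(183.9051−139.5708)=4.6833; B=V−Δ·S=-585.8899
Node (3,3) S=216.3589: V=(p*·251.0100+(1−p*)·222.6600)/1.09=227.3945; Δ=(251.0100−222.6600)/(242.3220−183.9051)=0.4853; B=V−Δ·S=122.3945
Node (2,0) S=111.2650: V=(p*·33.8767+(1−p*)·197.1142)/1.09=47.7194; Δ=(33.8767−197.1142)/(124.6168−94.5752)=-5.4337; B=V−Δ·S=652.3028
Node (2,1) S=146.6080: V=(p*·183.1101+(1−p*)·33.8767)/1.09=152.7785; Δ=(183.1101−33.8767)/(164.2010−124.6168)=3.7700; B=V−Δ·S=-399.9379
Node (2,2) S=193.1776: V=(p*·227.3945+(1−p*)·183.1101)/1.09=204.1046; Δ=(227.3945−183.1101)/(216.3589−164.2010)=0.8490; B=V−Δ·S=40.0883
Node (1,0) S=130.9000: V=(p*·152.7785+(1−p*)·47.7194)/1.09=129.4544; Δ=(152.7785−47.7194)/(146.6080−111.2650)=2.9726; B=V−Δ·S=-259.6535
Node (1,1) S=172.4800: V=(p*·204.1046+(1−p*)·152.7785)/1.09=182.0199; Δ=(204.1046−152.7785)/(193.1776−146.6080)=1.1021; B=V−Δ·S=-8.0766
Node (0,0) S=154.0000: V=(p*·182.0199+(1−p*)·129.4544)/1.09=161.6324; Δ=(182.0199−129.4544)/(172.4800−130.9000)=1.2642; B=V−Δ·S=-33.0547
Sanity check at the root: Δ(0,0)·S0 + B(0,0) reproduces V0 = 161.6324.

(0,0): Delta=1.2642 Bond=-33.0547
(1,0): Delta=2.9726 Bond=-259.6535
(1,1): Delta=1.1021 Bond=-8.0766
(2,0): Delta=-5.4337 Bond=652.3028
(2,1): Delta=3.7700 Bond=-399.9379
(2,2): Delta=0.8490 Bond=40.0883
(3,0): Delta=-0.9743 Bond=289.2623
(3,1): Delta=-5.8568 Bond=763.7285
(3,2): Delta=4.6833 Bond=-585.8899
(3,3): Delta=0.4853 Bond=122.3945
V0=161.6324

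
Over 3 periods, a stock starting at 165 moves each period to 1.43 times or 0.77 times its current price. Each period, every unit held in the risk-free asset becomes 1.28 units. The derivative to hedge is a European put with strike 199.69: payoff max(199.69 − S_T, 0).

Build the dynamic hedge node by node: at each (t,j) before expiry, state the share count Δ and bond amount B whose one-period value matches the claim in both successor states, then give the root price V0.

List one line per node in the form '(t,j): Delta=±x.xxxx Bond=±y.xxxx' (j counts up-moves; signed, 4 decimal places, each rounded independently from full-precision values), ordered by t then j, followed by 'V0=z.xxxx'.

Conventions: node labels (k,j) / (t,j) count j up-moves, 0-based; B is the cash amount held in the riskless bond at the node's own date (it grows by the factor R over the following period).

(0,0): Delta=-0.1364 Bond=26.6170
(1,0): Delta=-0.5672 Bond=88.8036
(1,1): Delta=-0.0682 Bond=17.9716
(2,0): Delta=-1.0000 Bond=156.0078
(2,1): Delta=-0.4987 Bond=101.2159
(2,2): Delta=0.0000 Bond=0.0000
V0=4.1103

No-arbitrage ⇒ martingale measure with p* = (R−d)/(u−d) = 0.7727.
At maturity the claim pays: V(3,0)=124.3621, V(3,1)=59.7952, V(3,2)=0.0000, V(3,3)=0.0000
(2,0): S=97.8285. Δ = (V_up−V_dn)/(S_up−S_dn) = (59.7952−124.3621)/(139.8948−75.3279) = -1.0000. V = [p*·59.7952 + (1−p*)·124.3621]/1.28 = 58.1793. B = V − Δ·S = 156.0078.
(2,1): S=181.6815. Δ = (V_up−V_dn)/(S_up−S_dn) = (0.0000−59.7952)/(259.8045−139.8948) = -0.4987. V = [p*·0.0000 + (1−p*)·59.7952]/1.28 = 10.6171. B = V − Δ·S = 101.2159.
(2,2): S=337.4085. Δ = (V_up−V_dn)/(S_up−S_dn) = (0.0000−0.0000)/(482.4942−259.8045) = 0.0000. V = [p*·0.0000 + (1−p*)·0.0000]/1.28 = 0.0000. B = V − Δ·S = 0.0000.
(1,0): S=127.0500. Δ = (V_up−V_dn)/(S_up−S_dn) = (10.6171−58.1793)/(181.6815−97.8285) = -0.5672. V = [p*·10.6171 + (1−p*)·58.1793]/1.28 = 16.7396. B = V − Δ·S = 88.8036.
(1,1): S=235.9500. Δ = (V_up−V_dn)/(S_up−S_dn) = (0.0000−10.6171)/(337.4085−181.6815) = -0.0682. V = [p*·0.0000 + (1−p*)·10.6171]/1.28 = 1.8851. B = V − Δ·S = 17.9716.
(0,0): S=165.0000. Δ = (V_up−V_dn)/(S_up−S_dn) = (1.8851−16.7396)/(235.9500−127.0500) = -0.1364. V = [p*·1.8851 + (1−p*)·16.7396]/1.28 = 4.1103. B = V − Δ·S = 26.6170.
As a check, the time-0 holding Δ(0,0)·S0 + B(0,0) comes to 4.1103 — exactly V0.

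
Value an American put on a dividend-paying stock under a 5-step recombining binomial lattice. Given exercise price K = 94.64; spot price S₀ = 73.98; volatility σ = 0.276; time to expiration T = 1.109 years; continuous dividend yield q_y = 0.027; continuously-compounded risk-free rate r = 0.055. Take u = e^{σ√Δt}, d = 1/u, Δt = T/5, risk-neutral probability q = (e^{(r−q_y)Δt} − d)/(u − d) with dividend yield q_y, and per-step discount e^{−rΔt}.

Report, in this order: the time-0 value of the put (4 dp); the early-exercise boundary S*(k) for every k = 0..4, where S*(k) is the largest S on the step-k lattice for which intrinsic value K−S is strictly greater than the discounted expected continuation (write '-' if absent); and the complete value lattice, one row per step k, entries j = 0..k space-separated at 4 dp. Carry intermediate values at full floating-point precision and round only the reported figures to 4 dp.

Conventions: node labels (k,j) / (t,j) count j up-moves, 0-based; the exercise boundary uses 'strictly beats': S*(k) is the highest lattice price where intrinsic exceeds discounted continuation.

Δt=0.22180, u=1.13881, d=0.87811, q=0.49145, disc=e^(-rΔt)=0.98788
k=5 terminal: V=max(K-S,0) → 56.0160 44.5489 29.6775 10.3908 0.0000 0.0000
k=4: j=0 S=43.9854 intr=50.6546 cont=49.7697 V=50.6546[EX]; j=1 S=57.0442 intr=37.5958 cont=36.7889 V=37.5958[EX]; j=2 S=73.9800 intr=20.6600 cont=19.9542 V=20.6600[EX]; j=3 S=95.9438 intr=0.0000 cont=5.2202 V=5.2202[hold]; j=4 S=124.4284 intr=0.0000 cont=0.0000 V=0.0000[hold]  S*(4)=73.9800
k=3: j=0 S=50.0911 intr=44.5489 cont=43.7005 V=44.5489[EX]; j=1 S=64.9625 intr=29.6775 cont=28.9178 V=29.6775[EX]; j=2 S=84.2492 intr=10.3908 cont=12.9137 V=12.9137[hold]; j=3 S=109.2618 intr=0.0000 cont=2.6226 V=2.6226[hold]  S*(3)=64.9625
k=2: j=0 S=57.0442 intr=37.5958 cont=36.7889 V=37.5958[EX]; j=1 S=73.9800 intr=20.6600 cont=21.1790 V=21.1790[hold]; j=2 S=95.9438 intr=0.0000 cont=7.7609 V=7.7609[hold]  S*(2)=57.0442
k=1: j=0 S=64.9625 intr=29.6775 cont=29.1698 V=29.6775[EX]; j=1 S=84.2492 intr=10.3908 cont=14.4079 V=14.4079[hold]  S*(1)=64.9625
k=0: j=0 S=73.9800 intr=20.6600 cont=21.9045 V=21.9045[hold]  S*(0)=-

price = 21.9045
boundary = - 64.9625 57.0442 64.9625 73.9800
tree:
21.9045
29.6775 14.4079
37.5958 21.1790 7.7609
44.5489 29.6775 12.9137 2.6226
50.6546 37.5958 20.6600 5.2202 0.0000
56.0160 44.5489 29.6775 10.3908 0.0000 0.0000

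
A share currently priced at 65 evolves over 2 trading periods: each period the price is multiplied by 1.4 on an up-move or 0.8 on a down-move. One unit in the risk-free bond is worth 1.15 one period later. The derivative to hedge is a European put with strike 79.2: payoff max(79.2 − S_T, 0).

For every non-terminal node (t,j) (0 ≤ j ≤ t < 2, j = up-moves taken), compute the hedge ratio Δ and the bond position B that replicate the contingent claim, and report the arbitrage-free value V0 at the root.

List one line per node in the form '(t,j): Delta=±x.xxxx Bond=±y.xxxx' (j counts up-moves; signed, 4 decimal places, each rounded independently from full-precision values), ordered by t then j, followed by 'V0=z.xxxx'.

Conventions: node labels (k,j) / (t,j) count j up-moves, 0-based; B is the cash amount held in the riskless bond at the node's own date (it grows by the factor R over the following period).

No-arbitrage ⇒ martingale measure with p* = (R−d)/(u−d) = 0.5833.
Expiry values: V(2,0)=37.6000, V(2,1)=6.4000, V(2,2)=0.0000
(1,0): S=52.0000. Δ = (V_up−V_dn)/(S_up−S_dn) = (6.4000−37.6000)/(72.8000−41.6000) = -1.0000. V = [p*·6.4000 + (1−p*)·37.6000]/1.15 = 16.8696. B = V − Δ·S = 68.8696.
(1,1): S=91.0000. Δ = (V_up−V_dn)/(S_up−S_dn) = (0.0000−6.4000)/(127.4000−72.8000) = -0.1172. V = [p*·0.0000 + (1−p*)·6.4000]/1.15 = 2.3188. B = V − Δ·S = 12.9855.
(0,0): S=65.0000. Δ = (V_up−V_dn)/(S_up−S_dn) = (2.3188−16.8696)/(91.0000−52.0000) = -0.3731. V = [p*·2.3188 + (1−p*)·16.8696]/1.15 = 7.2884. B = V − Δ·S = 31.5396.
Check: Δ(0,0)·S0 + B(0,0) = 7.2884 = V0.

(0,0): Delta=-0.3731 Bond=31.5396
(1,0): Delta=-1.0000 Bond=68.8696
(1,1): Delta=-0.1172 Bond=12.9855
V0=7.2884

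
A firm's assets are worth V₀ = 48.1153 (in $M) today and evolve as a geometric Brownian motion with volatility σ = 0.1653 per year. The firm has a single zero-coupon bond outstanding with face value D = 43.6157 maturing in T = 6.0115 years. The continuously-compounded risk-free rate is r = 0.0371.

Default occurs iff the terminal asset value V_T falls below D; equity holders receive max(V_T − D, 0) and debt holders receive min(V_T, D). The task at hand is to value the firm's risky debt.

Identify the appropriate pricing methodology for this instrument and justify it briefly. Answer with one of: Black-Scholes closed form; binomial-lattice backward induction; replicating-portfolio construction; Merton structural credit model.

framework: Merton structural credit model

Key observation: assets follow a GBM and default happens iff V_T < 43.6157; valuing claims on that split (equity as a call, risky debt as the residual) is the structural model's definition.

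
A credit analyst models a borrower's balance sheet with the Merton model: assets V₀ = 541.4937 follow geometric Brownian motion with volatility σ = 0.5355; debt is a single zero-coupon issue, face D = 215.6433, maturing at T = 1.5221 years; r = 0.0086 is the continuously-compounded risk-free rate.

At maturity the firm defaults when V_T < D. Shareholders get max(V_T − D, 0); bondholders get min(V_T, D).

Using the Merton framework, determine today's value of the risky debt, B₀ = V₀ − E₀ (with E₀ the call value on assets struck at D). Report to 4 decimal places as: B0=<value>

B0=205.1577

Equity is a call on the firm's assets struck at D = 215.6433:
d₁ = [ln(V₀/D) + (r + σ²/2)T] / (σ√T)
   = [ln(541.4937/215.6433) + (0.0086 + 0.5·0.5355²)·1.5221] / (0.5355·√1.5221)
   = [0.920706 + 0.231329] / 0.660665 = 1.743751
d₂ = d₁ − σ√T = 1.743751 − 0.660665 = 1.083086
N(d₁) = 0.959399,  N(d₂) = 0.860615,  e^(−rT) = 0.986995
E₀ = V₀·N(d₁) − D·e^(−rT)·N(d₂)
   = 541.4937·0.959399 − 215.6433·0.986995·0.860615 = 336.336025
B₀ = V₀ − E₀ = 541.4937 − 336.336025 = 205.157675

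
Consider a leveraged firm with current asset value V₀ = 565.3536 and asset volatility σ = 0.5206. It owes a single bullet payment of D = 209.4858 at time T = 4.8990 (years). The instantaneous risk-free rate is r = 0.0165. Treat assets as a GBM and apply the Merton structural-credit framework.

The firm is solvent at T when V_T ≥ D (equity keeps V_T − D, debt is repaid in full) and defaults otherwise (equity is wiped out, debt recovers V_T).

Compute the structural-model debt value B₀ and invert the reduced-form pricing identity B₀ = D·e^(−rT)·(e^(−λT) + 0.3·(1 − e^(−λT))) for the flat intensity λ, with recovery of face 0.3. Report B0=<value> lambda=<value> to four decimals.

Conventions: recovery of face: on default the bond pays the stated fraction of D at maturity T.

B0=160.6493 lambda=0.0562

Equity is a call on the firm's assets struck at D = 209.4858:
d₁ = [ln(V₀/D) + (r + σ²/2)T] / (σ√T)
   = [ln(565.3536/209.4858) + (0.0165 + 0.5·0.5206²)·4.8990] / (0.5206·√4.8990)
   = [0.992795 + 0.744708] / 1.152280 = 1.507883
d₂ = d₁ − σ√T = 1.507883 − 1.152280 = 0.355604
N(d₁) = 0.934208,  N(d₂) = 0.638931,  e^(−rT) = 0.922347
E₀ = V₀·N(d₁) − D·e^(−rT)·N(d₂)
   = 565.3536·0.934208 − 209.4858·0.922347·0.638931 = 404.704299
B₀ = V₀ − E₀ = 565.3536 − 404.704299 = 160.649301
e^(−λT) = (B₀·e^(rT)/D − 0.3)/(1 − 0.3) = (160.6493·1.084190/209.4858 − 0.3)/0.7 = 0.75919693
λ = −ln(0.75919693)/4.8990 = 0.056235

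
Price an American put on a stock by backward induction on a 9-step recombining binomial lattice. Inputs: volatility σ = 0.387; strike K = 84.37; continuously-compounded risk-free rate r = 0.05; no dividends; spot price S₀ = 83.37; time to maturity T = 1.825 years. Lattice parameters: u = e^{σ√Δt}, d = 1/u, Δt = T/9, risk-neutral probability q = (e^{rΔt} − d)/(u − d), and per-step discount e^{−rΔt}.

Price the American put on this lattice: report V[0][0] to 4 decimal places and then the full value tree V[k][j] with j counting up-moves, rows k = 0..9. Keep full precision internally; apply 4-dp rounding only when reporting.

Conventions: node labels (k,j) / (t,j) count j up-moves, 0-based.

price = 14.8311
tree:
14.8311
20.3194 9.3292
27.0621 13.6041 4.9972
34.9438 19.2819 7.8758 2.0531
42.8485 26.4464 12.0981 3.5690 0.4906
49.4890 34.9438 18.0010 6.0997 0.9634 0.0000
55.0675 42.8485 25.7295 10.1930 1.8922 0.0000 0.0000
59.7539 49.4890 34.9438 16.5100 3.7161 0.0000 0.0000 0.0000
63.6907 55.0675 42.8485 25.5342 7.2982 0.0000 0.0000 0.0000 0.0000
66.9979 59.7539 49.4890 34.9438 14.3333 0.0000 0.0000 0.0000 0.0000 0.0000

params: Δt=0.20278 u=1.19038 d=0.84007 q=0.48563 e^(-rΔt)=0.98991
t_9 payoffs: 66.9979 59.7539 49.4890 34.9438 14.3333 0.0000 0.0000 0.0000 0.0000 0.0000
k=8: node(8,0) S=20.6793 payoff=63.6907 vs cont=62.8396 → 63.6907 [stop]  node(8,1) S=29.3025 payoff=55.0675 vs cont=54.2164 → 55.0675 [stop]  node(8,2) S=41.5215 payoff=42.8485 vs cont=41.9974 → 42.8485 [stop]  node(8,3) S=58.8358 payoff=25.5342 vs cont=24.6832 → 25.5342 [stop]  node(8,4) S=83.3700 payoff=1.0000 vs cont=7.2982 → 7.2982 [wait]  node(8,5) S=118.1349 payoff=0.0000 vs cont=0.0000 → 0.0000 [wait]  node(8,6) S=167.3967 payoff=0.0000 vs cont=0.0000 → 0.0000 [wait]  node(8,7) S=237.2003 payoff=0.0000 vs cont=0.0000 → 0.0000 [wait]  node(8,8) S=336.1118 payoff=0.0000 vs cont=0.0000 → 0.0000 [wait]
k=7: node(7,0) S=24.6161 payoff=59.7539 vs cont=58.9028 → 59.7539 [stop]  node(7,1) S=34.8810 payoff=49.4890 vs cont=48.6379 → 49.4890 [stop]  node(7,2) S=49.4262 payoff=34.9438 vs cont=34.0927 → 34.9438 [stop]  node(7,3) S=70.0367 payoff=14.3333 vs cont=16.5100 → 16.5100 [wait]  node(7,4) S=99.2417 payoff=0.0000 vs cont=3.7161 → 3.7161 [wait]  node(7,5) S=140.6250 payoff=0.0000 vs cont=0.0000 → 0.0000 [wait]  node(7,6) S=199.2650 payoff=0.0000 vs cont=0.0000 → 0.0000 [wait]  node(7,7) S=282.3576 payoff=0.0000 vs cont=0.0000 → 0.0000 [wait]
k=6: node(6,0) S=29.3025 payoff=55.0675 vs cont=54.2164 → 55.0675 [stop]  node(6,1) S=41.5215 payoff=42.8485 vs cont=41.9974 → 42.8485 [stop]  node(6,2) S=58.8358 payoff=25.5342 vs cont=25.7295 → 25.7295 [wait]  node(6,3) S=83.3700 payoff=1.0000 vs cont=10.1930 → 10.1930 [wait]  node(6,4) S=118.1349 payoff=0.0000 vs cont=1.8922 → 1.8922 [wait]  node(6,5) S=167.3967 payoff=0.0000 vs cont=0.0000 → 0.0000 [wait]  node(6,6) S=237.2003 payoff=0.0000 vs cont=0.0000 → 0.0000 [wait]
k=5: node(5,0) S=34.8810 payoff=49.4890 vs cont=48.6379 → 49.4890 [stop]  node(5,1) S=49.4262 payoff=34.9438 vs cont=34.1866 → 34.9438 [stop]  node(5,2) S=70.0367 payoff=14.3333 vs cont=18.0010 → 18.0010 [wait]  node(5,3) S=99.2417 payoff=0.0000 vs cont=6.0997 → 6.0997 [wait]  node(5,4) S=140.6250 payoff=0.0000 vs cont=0.9634 → 0.9634 [wait]  node(5,5) S=199.2650 payoff=0.0000 vs cont=0.0000 → 0.0000 [wait]
k=4: node(4,0) S=41.5215 payoff=42.8485 vs cont=41.9974 → 42.8485 [stop]  node(4,1) S=58.8358 payoff=25.5342 vs cont=26.4464 → 26.4464 [wait]  node(4,2) S=83.3700 payoff=1.0000 vs cont=12.0981 → 12.0981 [wait]  node(4,3) S=118.1349 payoff=0.0000 vs cont=3.5690 → 3.5690 [wait]  node(4,4) S=167.3967 payoff=0.0000 vs cont=0.4906 → 0.4906 [wait]
k=3: node(3,0) S=49.4262 payoff=34.9438 vs cont=34.5312 → 34.9438 [stop]  node(3,1) S=70.0367 payoff=14.3333 vs cont=19.2819 → 19.2819 [wait]  node(3,2) S=99.2417 payoff=0.0000 vs cont=7.8758 → 7.8758 [wait]  node(3,3) S=140.6250 payoff=0.0000 vs cont=2.0531 → 2.0531 [wait]
k=2: node(2,0) S=58.8358 payoff=25.5342 vs cont=27.0621 → 27.0621 [wait]  node(2,1) S=83.3700 payoff=1.0000 vs cont=13.6041 → 13.6041 [wait]  node(2,2) S=118.1349 payoff=0.0000 vs cont=4.9972 → 4.9972 [wait]
k=1: node(1,0) S=70.0367 payoff=14.3333 vs cont=20.3194 → 20.3194 [wait]  node(1,1) S=99.2417 payoff=0.0000 vs cont=9.3292 → 9.3292 [wait]
k=0: node(0,0) S=83.3700 payoff=1.0000 vs cont=14.8311 → 14.8311 [wait]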